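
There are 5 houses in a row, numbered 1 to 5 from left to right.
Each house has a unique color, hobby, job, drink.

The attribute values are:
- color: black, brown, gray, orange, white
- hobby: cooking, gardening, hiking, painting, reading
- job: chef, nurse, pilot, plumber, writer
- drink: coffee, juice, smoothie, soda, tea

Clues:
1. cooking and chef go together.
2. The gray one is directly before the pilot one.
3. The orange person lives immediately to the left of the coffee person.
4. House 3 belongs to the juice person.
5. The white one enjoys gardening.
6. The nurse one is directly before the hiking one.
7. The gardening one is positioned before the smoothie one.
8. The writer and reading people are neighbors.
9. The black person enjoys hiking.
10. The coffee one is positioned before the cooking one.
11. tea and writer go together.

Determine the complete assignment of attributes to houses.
Solution:

House | Color | Hobby | Job | Drink
-----------------------------------
  1   | orange | painting | writer | tea
  2   | gray | reading | nurse | coffee
  3   | black | hiking | pilot | juice
  4   | white | gardening | plumber | soda
  5   | brown | cooking | chef | smoothie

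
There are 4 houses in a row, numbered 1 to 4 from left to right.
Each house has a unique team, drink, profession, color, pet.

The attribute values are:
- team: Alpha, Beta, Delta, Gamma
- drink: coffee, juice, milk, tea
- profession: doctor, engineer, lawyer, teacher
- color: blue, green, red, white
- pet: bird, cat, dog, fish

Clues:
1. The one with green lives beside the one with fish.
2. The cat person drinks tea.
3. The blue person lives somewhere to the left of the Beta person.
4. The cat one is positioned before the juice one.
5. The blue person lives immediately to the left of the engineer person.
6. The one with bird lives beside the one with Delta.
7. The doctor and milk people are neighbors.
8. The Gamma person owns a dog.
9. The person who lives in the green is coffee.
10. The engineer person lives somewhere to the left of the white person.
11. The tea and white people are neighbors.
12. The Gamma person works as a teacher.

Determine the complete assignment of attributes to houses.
Solution:

House | Team | Drink | Profession | Color | Pet
-----------------------------------------------
  1   | Alpha | coffee | doctor | green | bird
  2   | Delta | milk | lawyer | blue | fish
  3   | Beta | tea | engineer | red | cat
  4   | Gamma | juice | teacher | white | dog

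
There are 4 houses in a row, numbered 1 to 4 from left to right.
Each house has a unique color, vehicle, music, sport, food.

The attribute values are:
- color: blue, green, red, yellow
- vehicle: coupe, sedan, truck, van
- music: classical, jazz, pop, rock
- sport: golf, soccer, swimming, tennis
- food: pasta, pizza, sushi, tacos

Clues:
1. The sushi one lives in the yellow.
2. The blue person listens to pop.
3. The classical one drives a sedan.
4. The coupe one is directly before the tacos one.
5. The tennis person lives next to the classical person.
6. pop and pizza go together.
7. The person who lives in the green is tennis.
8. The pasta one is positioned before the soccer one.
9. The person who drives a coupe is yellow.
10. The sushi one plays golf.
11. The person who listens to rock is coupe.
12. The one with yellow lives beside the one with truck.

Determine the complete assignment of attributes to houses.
Solution:

House | Color | Vehicle | Music | Sport | Food
----------------------------------------------
  1   | yellow | coupe | rock | golf | sushi
  2   | green | truck | jazz | tennis | tacos
  3   | red | sedan | classical | swimming | pasta
  4   | blue | van | pop | soccer | pizza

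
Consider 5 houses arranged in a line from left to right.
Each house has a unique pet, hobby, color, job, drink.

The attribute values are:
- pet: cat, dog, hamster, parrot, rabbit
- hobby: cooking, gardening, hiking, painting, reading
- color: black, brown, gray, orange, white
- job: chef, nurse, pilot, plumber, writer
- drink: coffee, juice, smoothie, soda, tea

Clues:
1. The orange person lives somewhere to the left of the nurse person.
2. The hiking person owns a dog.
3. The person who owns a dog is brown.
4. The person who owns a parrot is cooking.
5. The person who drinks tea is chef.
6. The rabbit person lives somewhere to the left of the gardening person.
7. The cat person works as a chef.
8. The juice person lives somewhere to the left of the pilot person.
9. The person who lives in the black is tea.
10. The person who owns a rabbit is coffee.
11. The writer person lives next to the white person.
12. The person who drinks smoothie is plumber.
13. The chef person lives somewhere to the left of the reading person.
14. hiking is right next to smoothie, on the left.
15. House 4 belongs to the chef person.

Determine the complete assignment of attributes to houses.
Solution:

House | Pet | Hobby | Color | Job | Drink
-----------------------------------------
  1   | dog | hiking | brown | writer | juice
  2   | parrot | cooking | white | plumber | smoothie
  3   | rabbit | painting | orange | pilot | coffee
  4   | cat | gardening | black | chef | tea
  5   | hamster | reading | gray | nurse | soda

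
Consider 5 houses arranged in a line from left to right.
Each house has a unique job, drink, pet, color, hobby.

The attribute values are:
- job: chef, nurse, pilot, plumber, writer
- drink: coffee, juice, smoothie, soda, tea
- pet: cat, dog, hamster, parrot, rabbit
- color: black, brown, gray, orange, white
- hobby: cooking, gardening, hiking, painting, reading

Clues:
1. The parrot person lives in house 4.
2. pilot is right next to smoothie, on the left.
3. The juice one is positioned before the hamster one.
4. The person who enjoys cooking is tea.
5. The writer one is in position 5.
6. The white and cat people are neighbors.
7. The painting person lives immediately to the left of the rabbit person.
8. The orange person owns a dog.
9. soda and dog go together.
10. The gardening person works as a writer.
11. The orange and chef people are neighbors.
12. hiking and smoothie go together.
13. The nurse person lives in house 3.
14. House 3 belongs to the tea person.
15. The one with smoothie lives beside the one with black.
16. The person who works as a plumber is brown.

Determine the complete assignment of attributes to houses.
Solution:

House | Job | Drink | Pet | Color | Hobby
-----------------------------------------
  1   | pilot | soda | dog | orange | painting
  2   | chef | smoothie | rabbit | white | hiking
  3   | nurse | tea | cat | black | cooking
  4   | plumber | juice | parrot | brown | reading
  5   | writer | coffee | hamster | gray | gardening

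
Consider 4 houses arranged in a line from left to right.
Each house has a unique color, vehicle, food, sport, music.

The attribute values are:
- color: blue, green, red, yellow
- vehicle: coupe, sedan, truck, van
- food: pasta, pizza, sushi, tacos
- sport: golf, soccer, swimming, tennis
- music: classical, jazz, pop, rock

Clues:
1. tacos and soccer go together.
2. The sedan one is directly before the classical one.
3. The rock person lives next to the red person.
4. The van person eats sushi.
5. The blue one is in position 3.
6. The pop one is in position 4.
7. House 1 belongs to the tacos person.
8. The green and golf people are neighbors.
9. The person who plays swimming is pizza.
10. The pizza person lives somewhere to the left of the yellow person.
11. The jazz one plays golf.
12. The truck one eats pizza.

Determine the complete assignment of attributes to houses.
Solution:

House | Color | Vehicle | Food | Sport | Music
----------------------------------------------
  1   | green | coupe | tacos | soccer | rock
  2   | red | sedan | pasta | golf | jazz
  3   | blue | truck | pizza | swimming | classical
  4   | yellow | van | sushi | tennis | pop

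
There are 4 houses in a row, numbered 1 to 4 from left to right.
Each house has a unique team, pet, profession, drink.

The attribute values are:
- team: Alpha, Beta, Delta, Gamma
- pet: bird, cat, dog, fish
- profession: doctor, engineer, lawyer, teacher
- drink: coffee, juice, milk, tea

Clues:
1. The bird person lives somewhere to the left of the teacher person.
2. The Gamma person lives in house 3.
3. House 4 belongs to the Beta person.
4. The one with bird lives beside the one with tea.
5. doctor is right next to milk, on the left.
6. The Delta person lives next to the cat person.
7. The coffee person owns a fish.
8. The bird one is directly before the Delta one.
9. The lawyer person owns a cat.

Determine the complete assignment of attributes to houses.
Solution:

House | Team | Pet | Profession | Drink
---------------------------------------
  1   | Alpha | bird | engineer | juice
  2   | Delta | dog | doctor | tea
  3   | Gamma | cat | lawyer | milk
  4   | Beta | fish | teacher | coffee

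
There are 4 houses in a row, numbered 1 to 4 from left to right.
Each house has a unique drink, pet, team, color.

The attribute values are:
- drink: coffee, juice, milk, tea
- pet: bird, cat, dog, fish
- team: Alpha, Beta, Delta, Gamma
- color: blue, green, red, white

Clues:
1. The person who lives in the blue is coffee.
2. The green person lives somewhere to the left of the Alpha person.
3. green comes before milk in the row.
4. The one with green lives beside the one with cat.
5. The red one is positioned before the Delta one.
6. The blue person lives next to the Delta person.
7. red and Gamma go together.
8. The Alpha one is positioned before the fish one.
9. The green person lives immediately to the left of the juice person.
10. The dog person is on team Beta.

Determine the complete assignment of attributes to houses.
Solution:

House | Drink | Pet | Team | Color
----------------------------------
  1   | tea | dog | Beta | green
  2   | juice | cat | Gamma | red
  3   | coffee | bird | Alpha | blue
  4   | milk | fish | Delta | white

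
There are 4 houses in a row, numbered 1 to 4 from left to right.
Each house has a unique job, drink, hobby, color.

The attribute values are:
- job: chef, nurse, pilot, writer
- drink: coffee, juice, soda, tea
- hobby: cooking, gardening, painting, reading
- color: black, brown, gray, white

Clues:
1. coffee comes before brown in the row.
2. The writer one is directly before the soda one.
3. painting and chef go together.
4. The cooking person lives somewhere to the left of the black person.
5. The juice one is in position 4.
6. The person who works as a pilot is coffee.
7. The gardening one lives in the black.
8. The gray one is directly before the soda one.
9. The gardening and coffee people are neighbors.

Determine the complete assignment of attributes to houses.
Solution:

House | Job | Drink | Hobby | Color
-----------------------------------
  1   | writer | tea | cooking | gray
  2   | nurse | soda | gardening | black
  3   | pilot | coffee | reading | white
  4   | chef | juice | painting | brown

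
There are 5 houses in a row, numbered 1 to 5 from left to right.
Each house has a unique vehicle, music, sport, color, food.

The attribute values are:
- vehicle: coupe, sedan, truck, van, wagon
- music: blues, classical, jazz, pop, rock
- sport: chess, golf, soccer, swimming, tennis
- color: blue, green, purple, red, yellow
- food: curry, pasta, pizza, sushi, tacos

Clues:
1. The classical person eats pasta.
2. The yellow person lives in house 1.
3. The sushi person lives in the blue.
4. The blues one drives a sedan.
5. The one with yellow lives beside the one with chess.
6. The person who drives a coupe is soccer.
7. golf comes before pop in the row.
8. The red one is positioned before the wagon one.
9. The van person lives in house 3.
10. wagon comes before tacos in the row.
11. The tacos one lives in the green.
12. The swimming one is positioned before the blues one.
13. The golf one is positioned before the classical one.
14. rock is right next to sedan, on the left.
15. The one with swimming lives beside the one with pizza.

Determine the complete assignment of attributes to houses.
Solution:

House | Vehicle | Music | Sport | Color | Food
----------------------------------------------
  1   | truck | rock | swimming | yellow | curry
  2   | sedan | blues | chess | red | pizza
  3   | van | jazz | golf | blue | sushi
  4   | wagon | classical | tennis | purple | pasta
  5   | coupe | pop | soccer | green | tacos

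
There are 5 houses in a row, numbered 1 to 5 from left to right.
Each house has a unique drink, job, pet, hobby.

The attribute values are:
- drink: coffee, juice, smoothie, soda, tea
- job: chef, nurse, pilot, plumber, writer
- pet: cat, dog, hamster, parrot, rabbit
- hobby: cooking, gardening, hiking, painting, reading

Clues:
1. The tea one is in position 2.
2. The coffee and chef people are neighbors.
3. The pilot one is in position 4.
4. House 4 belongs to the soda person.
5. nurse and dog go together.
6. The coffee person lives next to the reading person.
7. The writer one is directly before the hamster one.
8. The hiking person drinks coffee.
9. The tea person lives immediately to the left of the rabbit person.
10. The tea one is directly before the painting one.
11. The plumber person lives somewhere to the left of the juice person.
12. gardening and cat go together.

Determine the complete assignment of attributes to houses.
Solution:

House | Drink | Job | Pet | Hobby
---------------------------------
  1   | coffee | writer | parrot | hiking
  2   | tea | chef | hamster | reading
  3   | smoothie | plumber | rabbit | painting
  4   | soda | pilot | cat | gardening
  5   | juice | nurse | dog | cooking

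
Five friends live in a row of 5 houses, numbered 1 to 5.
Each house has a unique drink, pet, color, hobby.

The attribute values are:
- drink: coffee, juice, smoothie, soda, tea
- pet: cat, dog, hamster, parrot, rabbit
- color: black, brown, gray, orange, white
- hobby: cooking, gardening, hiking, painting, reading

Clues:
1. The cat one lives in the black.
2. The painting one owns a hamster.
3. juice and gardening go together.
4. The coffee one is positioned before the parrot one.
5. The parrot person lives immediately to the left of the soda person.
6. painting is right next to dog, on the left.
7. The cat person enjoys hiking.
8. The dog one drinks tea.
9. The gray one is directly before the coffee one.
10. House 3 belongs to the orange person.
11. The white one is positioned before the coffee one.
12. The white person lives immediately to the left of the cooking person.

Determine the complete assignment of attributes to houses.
Solution:

House | Drink | Pet | Color | Hobby
-----------------------------------
  1   | smoothie | hamster | white | painting
  2   | tea | dog | gray | cooking
  3   | coffee | rabbit | orange | reading
  4   | juice | parrot | brown | gardening
  5   | soda | cat | black | hiking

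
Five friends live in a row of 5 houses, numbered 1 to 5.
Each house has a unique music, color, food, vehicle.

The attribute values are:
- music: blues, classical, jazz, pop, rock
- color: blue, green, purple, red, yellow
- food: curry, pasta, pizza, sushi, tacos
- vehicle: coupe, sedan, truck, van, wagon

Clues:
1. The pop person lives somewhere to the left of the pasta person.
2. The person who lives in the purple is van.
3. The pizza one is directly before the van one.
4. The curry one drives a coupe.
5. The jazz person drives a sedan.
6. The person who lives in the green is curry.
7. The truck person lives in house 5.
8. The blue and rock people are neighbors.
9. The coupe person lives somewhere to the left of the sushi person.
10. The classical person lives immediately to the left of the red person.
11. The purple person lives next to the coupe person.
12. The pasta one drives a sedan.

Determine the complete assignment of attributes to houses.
Solution:

House | Music | Color | Food | Vehicle
--------------------------------------
  1   | pop | blue | pizza | wagon
  2   | rock | purple | tacos | van
  3   | classical | green | curry | coupe
  4   | jazz | red | pasta | sedan
  5   | blues | yellow | sushi | truck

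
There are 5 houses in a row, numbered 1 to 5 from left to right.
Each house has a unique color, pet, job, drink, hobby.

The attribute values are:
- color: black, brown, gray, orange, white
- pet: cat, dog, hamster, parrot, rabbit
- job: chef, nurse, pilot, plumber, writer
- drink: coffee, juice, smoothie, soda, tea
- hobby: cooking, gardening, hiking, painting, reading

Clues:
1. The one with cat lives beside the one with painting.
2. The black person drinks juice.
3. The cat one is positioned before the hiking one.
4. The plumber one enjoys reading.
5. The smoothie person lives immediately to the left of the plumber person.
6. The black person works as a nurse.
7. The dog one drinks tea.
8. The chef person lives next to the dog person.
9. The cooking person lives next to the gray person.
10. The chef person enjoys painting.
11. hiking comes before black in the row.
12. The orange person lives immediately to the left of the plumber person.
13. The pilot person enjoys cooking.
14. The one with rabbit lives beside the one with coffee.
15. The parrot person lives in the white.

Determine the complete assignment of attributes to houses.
Solution:

House | Color | Pet | Job | Drink | Hobby
-----------------------------------------
  1   | orange | rabbit | pilot | smoothie | cooking
  2   | gray | cat | plumber | coffee | reading
  3   | white | parrot | chef | soda | painting
  4   | brown | dog | writer | tea | hiking
  5   | black | hamster | nurse | juice | gardening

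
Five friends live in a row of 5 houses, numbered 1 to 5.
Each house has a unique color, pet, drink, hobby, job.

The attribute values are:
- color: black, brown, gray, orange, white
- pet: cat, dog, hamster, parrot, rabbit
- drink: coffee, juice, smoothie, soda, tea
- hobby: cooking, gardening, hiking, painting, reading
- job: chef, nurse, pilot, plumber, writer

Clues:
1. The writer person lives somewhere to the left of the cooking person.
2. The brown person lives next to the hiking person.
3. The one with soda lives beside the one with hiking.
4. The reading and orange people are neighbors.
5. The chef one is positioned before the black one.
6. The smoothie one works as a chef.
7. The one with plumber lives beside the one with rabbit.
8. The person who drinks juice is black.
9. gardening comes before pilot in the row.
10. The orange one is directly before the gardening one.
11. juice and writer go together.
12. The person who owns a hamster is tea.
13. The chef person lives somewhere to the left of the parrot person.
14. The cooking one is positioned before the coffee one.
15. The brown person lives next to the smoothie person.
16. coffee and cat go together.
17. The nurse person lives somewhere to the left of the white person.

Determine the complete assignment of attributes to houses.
Solution:

House | Color | Pet | Drink | Hobby | Job
-----------------------------------------
  1   | brown | dog | soda | reading | plumber
  2   | orange | rabbit | smoothie | hiking | chef
  3   | black | parrot | juice | gardening | writer
  4   | gray | hamster | tea | cooking | nurse
  5   | white | cat | coffee | painting | pilot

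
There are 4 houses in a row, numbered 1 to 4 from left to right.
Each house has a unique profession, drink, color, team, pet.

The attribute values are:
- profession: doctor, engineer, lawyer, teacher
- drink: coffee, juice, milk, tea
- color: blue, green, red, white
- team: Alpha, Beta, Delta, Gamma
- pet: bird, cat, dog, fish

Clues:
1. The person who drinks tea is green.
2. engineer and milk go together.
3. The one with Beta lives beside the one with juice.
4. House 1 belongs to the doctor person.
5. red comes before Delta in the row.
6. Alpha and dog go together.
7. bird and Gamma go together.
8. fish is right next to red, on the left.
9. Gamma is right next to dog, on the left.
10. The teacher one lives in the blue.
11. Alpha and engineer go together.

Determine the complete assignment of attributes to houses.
Solution:

House | Profession | Drink | Color | Team | Pet
-----------------------------------------------
  1   | doctor | tea | green | Beta | fish
  2   | lawyer | juice | red | Gamma | bird
  3   | engineer | milk | white | Alpha | dog
  4   | teacher | coffee | blue | Delta | cat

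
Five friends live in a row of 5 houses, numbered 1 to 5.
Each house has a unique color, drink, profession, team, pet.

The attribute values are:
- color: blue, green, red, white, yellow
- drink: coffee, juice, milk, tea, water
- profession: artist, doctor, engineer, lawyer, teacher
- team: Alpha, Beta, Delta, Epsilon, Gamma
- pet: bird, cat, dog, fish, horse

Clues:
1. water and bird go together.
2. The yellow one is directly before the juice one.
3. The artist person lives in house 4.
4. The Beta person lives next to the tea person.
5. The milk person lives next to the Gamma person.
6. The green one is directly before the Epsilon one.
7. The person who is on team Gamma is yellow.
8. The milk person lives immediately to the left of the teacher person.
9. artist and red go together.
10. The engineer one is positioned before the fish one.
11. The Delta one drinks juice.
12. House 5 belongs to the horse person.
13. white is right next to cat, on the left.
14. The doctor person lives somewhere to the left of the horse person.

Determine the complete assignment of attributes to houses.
Solution:

House | Color | Drink | Profession | Team | Pet
-----------------------------------------------
  1   | white | milk | engineer | Beta | dog
  2   | yellow | tea | teacher | Gamma | cat
  3   | green | juice | doctor | Delta | fish
  4   | red | water | artist | Epsilon | bird
  5   | blue | coffee | lawyer | Alpha | horse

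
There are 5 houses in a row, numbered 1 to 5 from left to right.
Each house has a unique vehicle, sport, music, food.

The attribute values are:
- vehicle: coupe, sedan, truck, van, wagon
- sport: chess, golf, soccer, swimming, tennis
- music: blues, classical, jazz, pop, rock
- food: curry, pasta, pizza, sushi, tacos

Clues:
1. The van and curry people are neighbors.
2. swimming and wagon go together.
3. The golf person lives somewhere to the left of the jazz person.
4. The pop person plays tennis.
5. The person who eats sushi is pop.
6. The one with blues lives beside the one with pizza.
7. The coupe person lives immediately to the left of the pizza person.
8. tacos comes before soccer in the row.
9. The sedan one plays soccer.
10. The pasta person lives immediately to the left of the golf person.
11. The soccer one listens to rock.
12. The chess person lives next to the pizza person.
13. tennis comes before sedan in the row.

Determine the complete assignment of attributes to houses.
Solution:

House | Vehicle | Sport | Music | Food
--------------------------------------
  1   | coupe | chess | blues | pasta
  2   | truck | golf | classical | pizza
  3   | wagon | swimming | jazz | tacos
  4   | van | tennis | pop | sushi
  5   | sedan | soccer | rock | curry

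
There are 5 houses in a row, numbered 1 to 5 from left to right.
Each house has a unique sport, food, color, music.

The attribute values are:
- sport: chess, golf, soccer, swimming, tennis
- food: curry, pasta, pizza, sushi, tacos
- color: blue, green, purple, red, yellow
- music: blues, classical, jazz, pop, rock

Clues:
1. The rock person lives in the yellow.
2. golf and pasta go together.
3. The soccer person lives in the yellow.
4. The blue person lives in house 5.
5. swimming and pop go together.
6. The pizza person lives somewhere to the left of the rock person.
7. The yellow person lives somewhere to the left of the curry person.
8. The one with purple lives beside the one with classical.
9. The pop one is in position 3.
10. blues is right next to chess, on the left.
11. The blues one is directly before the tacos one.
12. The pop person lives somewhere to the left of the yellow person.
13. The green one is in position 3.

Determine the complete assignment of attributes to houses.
Solution:

House | Sport | Food | Color | Music
------------------------------------
  1   | golf | pasta | purple | blues
  2   | chess | tacos | red | classical
  3   | swimming | pizza | green | pop
  4   | soccer | sushi | yellow | rock
  5   | tennis | curry | blue | jazz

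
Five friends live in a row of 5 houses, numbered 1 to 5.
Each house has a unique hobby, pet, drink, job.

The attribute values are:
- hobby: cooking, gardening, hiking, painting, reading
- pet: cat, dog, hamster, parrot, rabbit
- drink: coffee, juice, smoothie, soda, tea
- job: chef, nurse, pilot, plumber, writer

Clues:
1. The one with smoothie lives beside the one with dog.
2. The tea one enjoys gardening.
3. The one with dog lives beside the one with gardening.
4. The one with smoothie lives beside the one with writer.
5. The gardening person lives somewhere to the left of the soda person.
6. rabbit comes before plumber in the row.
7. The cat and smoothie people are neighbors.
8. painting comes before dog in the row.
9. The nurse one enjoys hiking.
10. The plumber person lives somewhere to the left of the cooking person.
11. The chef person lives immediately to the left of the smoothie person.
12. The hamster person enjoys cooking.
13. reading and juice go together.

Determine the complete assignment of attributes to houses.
Solution:

House | Hobby | Pet | Drink | Job
---------------------------------
  1   | painting | cat | coffee | chef
  2   | hiking | rabbit | smoothie | nurse
  3   | reading | dog | juice | writer
  4   | gardening | parrot | tea | plumber
  5   | cooking | hamster | soda | pilot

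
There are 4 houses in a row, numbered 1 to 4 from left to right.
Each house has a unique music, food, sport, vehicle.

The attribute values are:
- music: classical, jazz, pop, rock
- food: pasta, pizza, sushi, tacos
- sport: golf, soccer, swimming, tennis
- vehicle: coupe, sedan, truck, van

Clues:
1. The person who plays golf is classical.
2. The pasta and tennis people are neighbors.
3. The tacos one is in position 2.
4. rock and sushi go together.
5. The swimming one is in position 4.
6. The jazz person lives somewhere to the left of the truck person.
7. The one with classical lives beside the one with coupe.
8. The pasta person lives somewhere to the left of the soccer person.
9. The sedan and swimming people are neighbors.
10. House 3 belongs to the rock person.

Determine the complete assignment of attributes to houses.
Solution:

House | Music | Food | Sport | Vehicle
--------------------------------------
  1   | classical | pasta | golf | van
  2   | jazz | tacos | tennis | coupe
  3   | rock | sushi | soccer | sedan
  4   | pop | pizza | swimming | truck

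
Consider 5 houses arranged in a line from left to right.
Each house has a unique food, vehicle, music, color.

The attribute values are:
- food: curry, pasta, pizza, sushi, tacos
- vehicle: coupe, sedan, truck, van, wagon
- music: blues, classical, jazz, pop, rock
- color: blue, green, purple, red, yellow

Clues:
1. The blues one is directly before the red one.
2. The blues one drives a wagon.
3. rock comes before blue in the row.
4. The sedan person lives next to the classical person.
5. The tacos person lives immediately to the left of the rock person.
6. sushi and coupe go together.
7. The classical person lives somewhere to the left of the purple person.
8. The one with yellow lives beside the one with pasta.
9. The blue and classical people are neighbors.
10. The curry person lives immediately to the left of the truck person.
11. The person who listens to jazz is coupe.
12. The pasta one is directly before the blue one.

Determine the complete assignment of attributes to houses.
Solution:

House | Food | Vehicle | Music | Color
--------------------------------------
  1   | tacos | wagon | blues | yellow
  2   | pasta | van | rock | red
  3   | curry | sedan | pop | blue
  4   | pizza | truck | classical | green
  5   | sushi | coupe | jazz | purple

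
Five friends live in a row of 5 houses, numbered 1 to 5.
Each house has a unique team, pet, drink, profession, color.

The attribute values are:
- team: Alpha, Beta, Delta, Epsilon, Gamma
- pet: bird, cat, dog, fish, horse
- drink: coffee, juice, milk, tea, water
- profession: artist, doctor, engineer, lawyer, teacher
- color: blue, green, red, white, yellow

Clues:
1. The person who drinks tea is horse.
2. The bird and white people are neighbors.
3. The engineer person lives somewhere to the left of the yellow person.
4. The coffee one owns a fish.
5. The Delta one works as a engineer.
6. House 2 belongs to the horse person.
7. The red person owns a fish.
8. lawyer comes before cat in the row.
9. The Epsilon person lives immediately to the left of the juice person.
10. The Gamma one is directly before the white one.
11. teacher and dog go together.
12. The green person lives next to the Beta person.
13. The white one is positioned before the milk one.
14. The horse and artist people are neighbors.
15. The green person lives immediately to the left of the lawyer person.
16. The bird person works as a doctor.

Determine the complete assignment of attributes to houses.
Solution:

House | Team | Pet | Drink | Profession | Color
-----------------------------------------------
  1   | Gamma | bird | water | doctor | green
  2   | Beta | horse | tea | lawyer | white
  3   | Epsilon | fish | coffee | artist | red
  4   | Delta | cat | juice | engineer | blue
  5   | Alpha | dog | milk | teacher | yellow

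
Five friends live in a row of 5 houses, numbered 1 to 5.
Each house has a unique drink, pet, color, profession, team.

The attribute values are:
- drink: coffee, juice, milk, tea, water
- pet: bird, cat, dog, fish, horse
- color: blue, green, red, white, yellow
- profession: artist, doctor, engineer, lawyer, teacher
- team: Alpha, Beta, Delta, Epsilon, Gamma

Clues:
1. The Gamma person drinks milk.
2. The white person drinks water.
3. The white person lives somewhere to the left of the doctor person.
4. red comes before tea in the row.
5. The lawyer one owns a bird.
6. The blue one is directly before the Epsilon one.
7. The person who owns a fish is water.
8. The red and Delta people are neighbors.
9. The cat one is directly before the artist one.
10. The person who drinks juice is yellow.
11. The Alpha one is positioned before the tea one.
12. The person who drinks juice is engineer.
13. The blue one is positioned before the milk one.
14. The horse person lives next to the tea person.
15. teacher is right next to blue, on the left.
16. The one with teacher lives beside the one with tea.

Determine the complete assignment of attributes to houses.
Solution:

House | Drink | Pet | Color | Profession | Team
-----------------------------------------------
  1   | coffee | horse | red | teacher | Alpha
  2   | tea | bird | blue | lawyer | Delta
  3   | juice | cat | yellow | engineer | Epsilon
  4   | water | fish | white | artist | Beta
  5   | milk | dog | green | doctor | Gamma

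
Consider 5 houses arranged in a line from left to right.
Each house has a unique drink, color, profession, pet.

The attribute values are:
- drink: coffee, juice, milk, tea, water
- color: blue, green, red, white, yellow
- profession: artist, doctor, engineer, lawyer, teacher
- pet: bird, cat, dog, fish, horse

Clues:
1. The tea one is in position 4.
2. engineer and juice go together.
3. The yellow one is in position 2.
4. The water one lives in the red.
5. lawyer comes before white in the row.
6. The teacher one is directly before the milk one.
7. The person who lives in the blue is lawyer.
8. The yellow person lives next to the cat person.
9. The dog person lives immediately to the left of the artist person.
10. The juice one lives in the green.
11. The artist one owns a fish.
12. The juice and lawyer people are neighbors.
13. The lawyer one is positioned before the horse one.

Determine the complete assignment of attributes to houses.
Solution:

House | Drink | Color | Profession | Pet
----------------------------------------
  1   | water | red | teacher | dog
  2   | milk | yellow | artist | fish
  3   | juice | green | engineer | cat
  4   | tea | blue | lawyer | bird
  5   | coffee | white | doctor | horse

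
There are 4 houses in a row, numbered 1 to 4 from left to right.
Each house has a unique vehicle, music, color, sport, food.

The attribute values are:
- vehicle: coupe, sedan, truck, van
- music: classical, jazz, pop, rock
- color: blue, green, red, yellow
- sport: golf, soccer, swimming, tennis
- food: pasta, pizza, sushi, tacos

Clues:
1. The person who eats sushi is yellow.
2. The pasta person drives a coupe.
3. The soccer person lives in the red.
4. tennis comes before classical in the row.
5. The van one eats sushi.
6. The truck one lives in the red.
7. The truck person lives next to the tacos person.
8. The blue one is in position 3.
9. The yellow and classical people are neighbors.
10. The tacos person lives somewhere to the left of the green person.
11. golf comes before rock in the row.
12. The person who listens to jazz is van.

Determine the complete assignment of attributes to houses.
Solution:

House | Vehicle | Music | Color | Sport | Food
----------------------------------------------
  1   | van | jazz | yellow | tennis | sushi
  2   | truck | classical | red | soccer | pizza
  3   | sedan | pop | blue | golf | tacos
  4   | coupe | rock | green | swimming | pasta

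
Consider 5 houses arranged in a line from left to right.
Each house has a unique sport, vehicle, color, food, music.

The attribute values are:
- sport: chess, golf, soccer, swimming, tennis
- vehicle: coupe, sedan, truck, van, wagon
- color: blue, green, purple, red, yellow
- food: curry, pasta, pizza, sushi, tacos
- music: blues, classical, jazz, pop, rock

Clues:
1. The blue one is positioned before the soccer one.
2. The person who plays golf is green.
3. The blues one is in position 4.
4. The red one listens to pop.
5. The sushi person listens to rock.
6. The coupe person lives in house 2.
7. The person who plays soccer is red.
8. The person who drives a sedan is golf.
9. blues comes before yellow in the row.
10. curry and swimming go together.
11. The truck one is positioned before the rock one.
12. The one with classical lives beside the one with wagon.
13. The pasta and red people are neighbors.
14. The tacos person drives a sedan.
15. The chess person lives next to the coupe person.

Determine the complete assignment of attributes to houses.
Solution:

House | Sport | Vehicle | Color | Food | Music
----------------------------------------------
  1   | chess | truck | blue | pasta | jazz
  2   | soccer | coupe | red | pizza | pop
  3   | golf | sedan | green | tacos | classical
  4   | swimming | wagon | purple | curry | blues
  5   | tennis | van | yellow | sushi | rock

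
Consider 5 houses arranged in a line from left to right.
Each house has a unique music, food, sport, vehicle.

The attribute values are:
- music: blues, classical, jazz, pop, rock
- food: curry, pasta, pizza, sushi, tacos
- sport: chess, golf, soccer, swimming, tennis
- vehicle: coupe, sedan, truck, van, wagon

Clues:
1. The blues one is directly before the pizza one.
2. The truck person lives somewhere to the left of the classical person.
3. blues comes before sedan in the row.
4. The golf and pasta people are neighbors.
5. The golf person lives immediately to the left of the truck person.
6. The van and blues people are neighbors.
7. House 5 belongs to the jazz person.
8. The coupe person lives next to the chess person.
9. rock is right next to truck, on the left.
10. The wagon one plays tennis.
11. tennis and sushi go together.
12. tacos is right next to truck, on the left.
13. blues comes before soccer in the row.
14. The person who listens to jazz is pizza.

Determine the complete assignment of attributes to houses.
Solution:

House | Music | Food | Sport | Vehicle
--------------------------------------
  1   | rock | tacos | golf | coupe
  2   | pop | pasta | chess | truck
  3   | classical | curry | swimming | van
  4   | blues | sushi | tennis | wagon
  5   | jazz | pizza | soccer | sedan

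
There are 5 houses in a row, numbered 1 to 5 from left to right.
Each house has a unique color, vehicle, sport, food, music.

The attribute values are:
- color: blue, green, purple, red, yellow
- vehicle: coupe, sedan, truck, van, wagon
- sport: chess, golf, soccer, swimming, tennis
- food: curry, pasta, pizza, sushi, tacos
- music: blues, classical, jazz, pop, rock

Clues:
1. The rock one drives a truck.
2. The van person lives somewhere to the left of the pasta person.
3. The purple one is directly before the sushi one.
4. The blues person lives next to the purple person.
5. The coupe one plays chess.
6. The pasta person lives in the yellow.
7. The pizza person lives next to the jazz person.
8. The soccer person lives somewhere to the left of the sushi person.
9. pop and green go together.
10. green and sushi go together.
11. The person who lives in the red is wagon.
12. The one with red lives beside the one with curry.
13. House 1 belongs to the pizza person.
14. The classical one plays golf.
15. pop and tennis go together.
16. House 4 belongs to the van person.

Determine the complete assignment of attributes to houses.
Solution:

House | Color | Vehicle | Sport | Food | Music
----------------------------------------------
  1   | red | wagon | soccer | pizza | blues
  2   | purple | coupe | chess | curry | jazz
  3   | green | sedan | tennis | sushi | pop
  4   | blue | van | golf | tacos | classical
  5   | yellow | truck | swimming | pasta | rock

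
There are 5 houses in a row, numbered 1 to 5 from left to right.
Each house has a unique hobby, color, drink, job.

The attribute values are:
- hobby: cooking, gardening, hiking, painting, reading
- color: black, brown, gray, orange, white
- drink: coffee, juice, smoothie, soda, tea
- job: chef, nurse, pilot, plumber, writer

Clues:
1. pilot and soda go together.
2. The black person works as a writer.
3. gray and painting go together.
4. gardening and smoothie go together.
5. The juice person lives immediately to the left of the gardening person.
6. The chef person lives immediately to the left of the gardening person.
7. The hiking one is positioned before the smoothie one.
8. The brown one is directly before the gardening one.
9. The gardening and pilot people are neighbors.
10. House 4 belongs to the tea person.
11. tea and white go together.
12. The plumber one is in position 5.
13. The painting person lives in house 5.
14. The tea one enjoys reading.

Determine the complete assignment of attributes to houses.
Solution:

House | Hobby | Color | Drink | Job
-----------------------------------
  1   | hiking | brown | juice | chef
  2   | gardening | black | smoothie | writer
  3   | cooking | orange | soda | pilot
  4   | reading | white | tea | nurse
  5   | painting | gray | coffee | plumber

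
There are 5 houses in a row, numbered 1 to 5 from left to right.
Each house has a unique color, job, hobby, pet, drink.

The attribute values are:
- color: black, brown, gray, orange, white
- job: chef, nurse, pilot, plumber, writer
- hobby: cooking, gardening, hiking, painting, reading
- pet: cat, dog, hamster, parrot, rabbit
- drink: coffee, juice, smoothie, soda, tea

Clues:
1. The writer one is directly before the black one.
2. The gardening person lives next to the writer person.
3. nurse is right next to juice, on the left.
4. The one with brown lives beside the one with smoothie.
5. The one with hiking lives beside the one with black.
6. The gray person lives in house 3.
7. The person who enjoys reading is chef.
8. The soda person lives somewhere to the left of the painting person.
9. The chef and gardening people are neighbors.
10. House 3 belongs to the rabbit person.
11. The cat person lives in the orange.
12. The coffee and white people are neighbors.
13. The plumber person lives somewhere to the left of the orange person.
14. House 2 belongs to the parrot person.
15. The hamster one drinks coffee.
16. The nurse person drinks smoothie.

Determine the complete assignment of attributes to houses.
Solution:

House | Color | Job | Hobby | Pet | Drink
-----------------------------------------
  1   | brown | chef | reading | hamster | coffee
  2   | white | nurse | gardening | parrot | smoothie
  3   | gray | writer | hiking | rabbit | juice
  4   | black | plumber | cooking | dog | soda
  5   | orange | pilot | painting | cat | tea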